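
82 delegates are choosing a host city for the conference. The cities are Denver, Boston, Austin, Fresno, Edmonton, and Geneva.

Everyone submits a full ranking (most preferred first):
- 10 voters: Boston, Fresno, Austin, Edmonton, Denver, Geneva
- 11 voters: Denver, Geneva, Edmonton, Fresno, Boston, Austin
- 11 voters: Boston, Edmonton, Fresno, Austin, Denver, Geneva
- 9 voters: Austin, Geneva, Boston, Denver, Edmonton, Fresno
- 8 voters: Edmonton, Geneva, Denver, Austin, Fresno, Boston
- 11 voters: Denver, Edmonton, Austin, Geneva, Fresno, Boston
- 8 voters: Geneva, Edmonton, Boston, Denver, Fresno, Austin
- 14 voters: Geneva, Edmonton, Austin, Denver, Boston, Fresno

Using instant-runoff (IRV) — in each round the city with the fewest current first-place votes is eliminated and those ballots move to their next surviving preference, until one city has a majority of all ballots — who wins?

Denver

Round 1: Denver 22, Boston 21, Austin 9, Fresno 0, Edmonton 8, Geneva 22. Fresno eliminated.
Round 2: Denver 22, Boston 21, Austin 9, Edmonton 8, Geneva 22. Edmonton eliminated.
Round 3: Denver 22, Boston 21, Austin 9, Geneva 30. Austin eliminated.
Round 4: Denver 22, Boston 21, Geneva 39. Boston eliminated.
Round 5: Denver 43, Geneva 39. Denver has a majority (≥42).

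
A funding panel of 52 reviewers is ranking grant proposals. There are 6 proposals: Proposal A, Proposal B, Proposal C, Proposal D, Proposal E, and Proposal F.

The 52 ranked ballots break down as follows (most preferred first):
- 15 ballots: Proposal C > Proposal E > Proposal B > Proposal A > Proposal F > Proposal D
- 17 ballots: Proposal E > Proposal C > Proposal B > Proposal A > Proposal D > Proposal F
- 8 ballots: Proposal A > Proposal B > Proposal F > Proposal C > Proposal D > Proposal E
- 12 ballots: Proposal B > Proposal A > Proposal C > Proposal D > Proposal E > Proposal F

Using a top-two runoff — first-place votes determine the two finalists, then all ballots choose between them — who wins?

Round 1 first-place votes: Proposal A 8, Proposal B 12, Proposal C 15, Proposal D 0, Proposal E 17, Proposal F 0. Proposal E and Proposal C advance.
Runoff: Proposal E is ranked above Proposal C on 17 ballots, Proposal C above Proposal E on 35.

Proposal C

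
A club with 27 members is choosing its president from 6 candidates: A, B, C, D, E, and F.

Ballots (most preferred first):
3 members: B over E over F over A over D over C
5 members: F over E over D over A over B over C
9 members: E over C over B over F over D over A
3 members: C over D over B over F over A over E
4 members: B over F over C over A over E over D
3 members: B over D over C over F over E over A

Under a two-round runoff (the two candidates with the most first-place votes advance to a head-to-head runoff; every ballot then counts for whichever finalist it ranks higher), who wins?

Round 1 first-place votes: A 0, B 10, C 3, D 0, E 9, F 5. B and E advance.
Runoff: B is ranked above E on 13 ballots, E above B on 14.

E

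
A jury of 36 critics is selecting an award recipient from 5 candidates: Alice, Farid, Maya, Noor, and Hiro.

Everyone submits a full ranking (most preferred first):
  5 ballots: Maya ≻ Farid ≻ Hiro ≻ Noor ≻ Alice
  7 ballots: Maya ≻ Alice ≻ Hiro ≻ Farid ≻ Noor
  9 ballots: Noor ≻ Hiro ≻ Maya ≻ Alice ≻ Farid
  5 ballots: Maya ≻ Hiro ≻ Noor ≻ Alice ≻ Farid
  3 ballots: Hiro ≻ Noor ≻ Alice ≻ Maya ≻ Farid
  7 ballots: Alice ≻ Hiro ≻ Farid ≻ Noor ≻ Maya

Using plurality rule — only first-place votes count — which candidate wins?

Maya

First-place votes: Alice 7, Farid 0, Maya 17, Noor 9, Hiro 3.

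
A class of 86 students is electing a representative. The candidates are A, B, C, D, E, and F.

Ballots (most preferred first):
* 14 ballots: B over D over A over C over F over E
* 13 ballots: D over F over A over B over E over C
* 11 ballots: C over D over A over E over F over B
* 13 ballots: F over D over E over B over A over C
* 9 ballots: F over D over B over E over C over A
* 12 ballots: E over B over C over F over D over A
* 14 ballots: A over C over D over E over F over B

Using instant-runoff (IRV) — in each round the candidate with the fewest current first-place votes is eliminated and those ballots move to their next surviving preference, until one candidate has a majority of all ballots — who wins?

Round 1: A 14, B 14, C 11, D 13, E 12, F 22. C eliminated.
Round 2: A 14, B 14, D 24, E 12, F 22. E eliminated.
Round 3: A 14, B 26, D 24, F 22. A eliminated.
Round 4: B 26, D 38, F 22. F eliminated.
Round 5: B 26, D 60. D has a majority (≥44).

D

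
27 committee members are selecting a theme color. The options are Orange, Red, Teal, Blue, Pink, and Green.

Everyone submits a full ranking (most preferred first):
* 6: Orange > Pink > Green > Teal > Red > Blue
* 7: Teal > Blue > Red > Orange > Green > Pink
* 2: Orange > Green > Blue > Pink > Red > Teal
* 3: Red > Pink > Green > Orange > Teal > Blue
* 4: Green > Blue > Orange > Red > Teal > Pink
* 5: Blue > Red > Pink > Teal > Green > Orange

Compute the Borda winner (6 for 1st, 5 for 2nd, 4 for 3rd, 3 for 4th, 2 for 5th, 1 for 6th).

Orange: 6×6 + 7×3 + 2×6 + 3×3 + 4×4 + 5×1 = 99
Red: 6×2 + 7×4 + 2×2 + 3×6 + 4×3 + 5×5 = 99
Teal: 6×3 + 7×6 + 2×1 + 3×2 + 4×2 + 5×3 = 91
Blue: 6×1 + 7×5 + 2×4 + 3×1 + 4×5 + 5×6 = 102
Pink: 6×5 + 7×1 + 2×3 + 3×5 + 4×1 + 5×4 = 82
Green: 6×4 + 7×2 + 2×5 + 3×4 + 4×6 + 5×2 = 94

Blue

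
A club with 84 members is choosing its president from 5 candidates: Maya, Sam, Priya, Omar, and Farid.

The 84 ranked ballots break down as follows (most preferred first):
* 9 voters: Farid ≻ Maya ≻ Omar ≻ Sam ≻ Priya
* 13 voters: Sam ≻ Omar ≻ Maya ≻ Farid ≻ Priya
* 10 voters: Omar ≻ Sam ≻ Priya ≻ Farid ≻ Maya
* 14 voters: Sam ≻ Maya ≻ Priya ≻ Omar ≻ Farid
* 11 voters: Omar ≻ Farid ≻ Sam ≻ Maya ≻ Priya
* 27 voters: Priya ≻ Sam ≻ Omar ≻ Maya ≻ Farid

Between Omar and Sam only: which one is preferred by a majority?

Omar is ranked above Sam on 30 ballots; Sam above Omar on 54.

Sam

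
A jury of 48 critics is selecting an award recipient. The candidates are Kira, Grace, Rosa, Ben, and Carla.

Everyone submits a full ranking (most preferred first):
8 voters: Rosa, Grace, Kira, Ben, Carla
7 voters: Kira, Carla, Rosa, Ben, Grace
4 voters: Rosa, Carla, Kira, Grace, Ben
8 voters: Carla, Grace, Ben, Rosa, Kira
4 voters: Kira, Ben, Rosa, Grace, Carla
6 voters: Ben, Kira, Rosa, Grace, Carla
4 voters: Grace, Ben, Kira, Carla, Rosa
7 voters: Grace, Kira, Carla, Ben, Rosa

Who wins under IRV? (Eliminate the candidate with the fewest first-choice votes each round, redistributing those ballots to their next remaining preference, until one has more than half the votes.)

Grace

Round 1: Kira 11, Grace 11, Rosa 12, Ben 6, Carla 8. Ben eliminated.
Round 2: Kira 17, Grace 11, Rosa 12, Carla 8. Carla eliminated.
Round 3: Kira 17, Grace 19, Rosa 12. Rosa eliminated.
Round 4: Kira 21, Grace 27. Grace has a majority (≥25).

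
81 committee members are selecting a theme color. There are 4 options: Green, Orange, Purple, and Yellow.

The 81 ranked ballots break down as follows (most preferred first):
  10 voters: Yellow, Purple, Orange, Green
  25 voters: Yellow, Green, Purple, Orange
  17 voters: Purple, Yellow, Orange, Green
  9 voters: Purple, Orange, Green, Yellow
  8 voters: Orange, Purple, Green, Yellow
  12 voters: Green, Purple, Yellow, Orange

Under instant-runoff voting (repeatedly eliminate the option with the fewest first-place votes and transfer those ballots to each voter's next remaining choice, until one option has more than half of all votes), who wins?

Round 1: Green 12, Orange 8, Purple 26, Yellow 35. Orange eliminated.
Round 2: Green 12, Purple 34, Yellow 35. Green eliminated.
Round 3: Purple 46, Yellow 35. Purple has a majority (≥41).

Purple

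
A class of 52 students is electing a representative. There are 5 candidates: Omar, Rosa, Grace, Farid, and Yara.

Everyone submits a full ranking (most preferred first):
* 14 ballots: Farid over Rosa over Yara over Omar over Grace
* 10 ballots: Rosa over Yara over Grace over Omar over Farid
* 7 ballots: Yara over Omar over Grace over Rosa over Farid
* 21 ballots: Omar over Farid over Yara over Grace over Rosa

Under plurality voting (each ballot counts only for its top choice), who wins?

Omar

First-place votes: Omar 21, Rosa 10, Grace 0, Farid 14, Yara 7.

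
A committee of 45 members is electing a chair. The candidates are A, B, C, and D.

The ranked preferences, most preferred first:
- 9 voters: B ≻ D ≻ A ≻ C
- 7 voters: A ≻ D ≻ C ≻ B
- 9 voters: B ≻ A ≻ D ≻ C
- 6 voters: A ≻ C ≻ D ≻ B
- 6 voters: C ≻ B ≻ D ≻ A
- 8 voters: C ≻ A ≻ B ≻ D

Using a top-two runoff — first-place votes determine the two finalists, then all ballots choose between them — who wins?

Round 1 first-place votes: A 13, B 18, C 14, D 0. B and C advance.
Runoff: B is ranked above C on 18 ballots, C above B on 27.

C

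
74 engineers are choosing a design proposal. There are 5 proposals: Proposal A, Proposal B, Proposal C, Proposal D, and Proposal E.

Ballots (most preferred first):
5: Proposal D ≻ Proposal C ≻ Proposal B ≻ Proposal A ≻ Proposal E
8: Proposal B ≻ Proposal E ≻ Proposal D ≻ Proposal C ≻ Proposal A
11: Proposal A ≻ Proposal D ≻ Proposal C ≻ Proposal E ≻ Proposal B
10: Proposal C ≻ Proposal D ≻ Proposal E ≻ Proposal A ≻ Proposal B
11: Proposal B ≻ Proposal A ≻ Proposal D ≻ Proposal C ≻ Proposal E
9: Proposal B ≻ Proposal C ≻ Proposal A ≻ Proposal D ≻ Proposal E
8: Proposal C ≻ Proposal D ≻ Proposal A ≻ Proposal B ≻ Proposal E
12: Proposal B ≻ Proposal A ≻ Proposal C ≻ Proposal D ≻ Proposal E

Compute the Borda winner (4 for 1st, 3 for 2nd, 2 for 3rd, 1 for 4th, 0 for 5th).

Proposal C

Proposal A: 5×1 + 8×0 + 11×4 + 10×1 + 11×3 + 9×2 + 8×2 + 12×3 = 162
Proposal B: 5×2 + 8×4 + 11×0 + 10×0 + 11×4 + 9×4 + 8×1 + 12×4 = 178
Proposal C: 5×3 + 8×1 + 11×2 + 10×4 + 11×1 + 9×3 + 8×4 + 12×2 = 179
Proposal D: 5×4 + 8×2 + 11×3 + 10×3 + 11×2 + 9×1 + 8×3 + 12×1 = 166
Proposal E: 5×0 + 8×3 + 11×1 + 10×2 + 11×0 + 9×0 + 8×0 + 12×0 = 55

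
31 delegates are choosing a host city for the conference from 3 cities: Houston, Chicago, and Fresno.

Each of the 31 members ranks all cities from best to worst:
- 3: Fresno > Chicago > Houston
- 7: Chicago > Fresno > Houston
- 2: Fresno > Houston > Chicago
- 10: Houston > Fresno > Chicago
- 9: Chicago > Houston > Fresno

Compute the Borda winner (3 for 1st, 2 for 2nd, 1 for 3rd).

Houston: 3×1 + 7×1 + 2×2 + 10×3 + 9×2 = 62
Chicago: 3×2 + 7×3 + 2×1 + 10×1 + 9×3 = 66
Fresno: 3×3 + 7×2 + 2×3 + 10×2 + 9×1 = 58

Chicago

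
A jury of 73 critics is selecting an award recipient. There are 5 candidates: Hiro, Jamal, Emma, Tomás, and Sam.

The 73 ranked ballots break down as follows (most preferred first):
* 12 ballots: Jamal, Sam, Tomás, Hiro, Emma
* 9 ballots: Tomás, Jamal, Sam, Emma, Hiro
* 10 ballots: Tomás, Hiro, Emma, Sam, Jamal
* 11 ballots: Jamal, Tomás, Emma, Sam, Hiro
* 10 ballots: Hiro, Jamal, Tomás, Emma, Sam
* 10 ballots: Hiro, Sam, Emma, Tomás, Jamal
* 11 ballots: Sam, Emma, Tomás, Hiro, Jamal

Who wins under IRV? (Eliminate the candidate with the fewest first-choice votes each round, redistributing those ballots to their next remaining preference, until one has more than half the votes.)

Round 1: Hiro 20, Jamal 23, Emma 0, Tomás 19, Sam 11. Emma eliminated.
Round 2: Hiro 20, Jamal 23, Tomás 19, Sam 11. Sam eliminated.
Round 3: Hiro 20, Jamal 23, Tomás 30. Hiro eliminated.
Round 4: Jamal 33, Tomás 40. Tomás has a majority (≥37).

Tomás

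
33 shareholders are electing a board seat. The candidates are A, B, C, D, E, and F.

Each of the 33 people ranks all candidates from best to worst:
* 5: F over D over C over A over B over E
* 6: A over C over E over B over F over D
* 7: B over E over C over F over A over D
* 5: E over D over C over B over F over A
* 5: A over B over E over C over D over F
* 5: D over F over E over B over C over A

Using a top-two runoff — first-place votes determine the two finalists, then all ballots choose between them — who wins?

B

Round 1 first-place votes: A 11, B 7, C 0, D 5, E 5, F 5. A and B advance.
Runoff: A is ranked above B on 16 ballots, B above A on 17.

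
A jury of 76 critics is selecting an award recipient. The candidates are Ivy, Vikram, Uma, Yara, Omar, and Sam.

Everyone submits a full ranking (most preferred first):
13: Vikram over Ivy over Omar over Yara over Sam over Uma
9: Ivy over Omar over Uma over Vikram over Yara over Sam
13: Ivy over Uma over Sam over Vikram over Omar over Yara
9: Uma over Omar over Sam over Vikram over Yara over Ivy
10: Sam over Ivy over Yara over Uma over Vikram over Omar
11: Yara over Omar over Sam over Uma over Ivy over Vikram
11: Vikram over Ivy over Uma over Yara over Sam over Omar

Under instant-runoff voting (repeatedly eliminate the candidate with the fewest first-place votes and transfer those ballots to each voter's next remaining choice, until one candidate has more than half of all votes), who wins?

Round 1: Ivy 22, Vikram 24, Uma 9, Yara 11, Omar 0, Sam 10. Omar eliminated.
Round 2: Ivy 22, Vikram 24, Uma 9, Yara 11, Sam 10. Uma eliminated.
Round 3: Ivy 22, Vikram 24, Yara 11, Sam 19. Yara eliminated.
Round 4: Ivy 22, Vikram 24, Sam 30. Ivy eliminated.
Round 5: Vikram 33, Sam 43. Sam has a majority (≥39).

Sam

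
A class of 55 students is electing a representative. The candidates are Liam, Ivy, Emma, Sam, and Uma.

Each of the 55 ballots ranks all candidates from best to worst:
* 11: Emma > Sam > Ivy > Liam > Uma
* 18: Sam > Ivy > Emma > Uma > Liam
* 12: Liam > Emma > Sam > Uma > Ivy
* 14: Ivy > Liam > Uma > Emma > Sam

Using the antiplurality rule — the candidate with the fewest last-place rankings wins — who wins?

Last-place votes: Liam 18, Ivy 12, Emma 0, Sam 14, Uma 11.

Emma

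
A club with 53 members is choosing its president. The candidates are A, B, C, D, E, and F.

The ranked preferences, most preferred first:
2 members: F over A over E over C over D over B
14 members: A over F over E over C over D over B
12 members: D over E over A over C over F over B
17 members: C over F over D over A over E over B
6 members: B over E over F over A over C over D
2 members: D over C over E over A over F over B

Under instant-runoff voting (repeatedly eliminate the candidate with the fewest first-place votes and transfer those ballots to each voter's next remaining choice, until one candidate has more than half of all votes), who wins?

A

Round 1: A 14, B 6, C 17, D 14, E 0, F 2. E eliminated.
Round 2: A 14, B 6, C 17, D 14, F 2. F eliminated.
Round 3: A 16, B 6, C 17, D 14. B eliminated.
Round 4: A 22, C 17, D 14. D eliminated.
Round 5: A 34, C 19. A has a majority (≥27).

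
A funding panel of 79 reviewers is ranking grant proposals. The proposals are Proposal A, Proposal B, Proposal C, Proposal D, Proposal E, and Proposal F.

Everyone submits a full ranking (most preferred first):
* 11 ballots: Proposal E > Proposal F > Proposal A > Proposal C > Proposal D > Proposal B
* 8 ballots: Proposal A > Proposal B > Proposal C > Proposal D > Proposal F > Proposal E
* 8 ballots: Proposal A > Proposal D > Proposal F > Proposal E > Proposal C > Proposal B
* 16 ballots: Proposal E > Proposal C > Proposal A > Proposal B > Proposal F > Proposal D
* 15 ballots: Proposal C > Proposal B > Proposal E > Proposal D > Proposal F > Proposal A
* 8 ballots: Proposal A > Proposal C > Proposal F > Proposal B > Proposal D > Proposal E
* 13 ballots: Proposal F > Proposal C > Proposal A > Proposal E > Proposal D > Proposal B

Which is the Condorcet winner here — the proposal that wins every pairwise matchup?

Proposal C vs Proposal A: 44–35
Proposal C vs Proposal B: 71–8
Proposal C vs Proposal D: 71–8
Proposal C vs Proposal E: 44–35
Proposal C vs Proposal F: 47–32
Proposal C beats every other proposal.

Proposal C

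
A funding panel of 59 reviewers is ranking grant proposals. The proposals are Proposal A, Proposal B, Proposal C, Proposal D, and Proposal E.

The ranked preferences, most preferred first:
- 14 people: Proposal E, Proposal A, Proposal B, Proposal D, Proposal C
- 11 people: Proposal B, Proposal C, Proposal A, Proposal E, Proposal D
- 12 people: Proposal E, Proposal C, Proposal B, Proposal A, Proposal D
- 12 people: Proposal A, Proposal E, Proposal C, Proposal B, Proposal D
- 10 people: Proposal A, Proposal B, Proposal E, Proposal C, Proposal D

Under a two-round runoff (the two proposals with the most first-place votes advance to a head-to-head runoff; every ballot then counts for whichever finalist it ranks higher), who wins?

Proposal A

Round 1 first-place votes: Proposal A 22, Proposal B 11, Proposal C 0, Proposal D 0, Proposal E 26. Proposal E and Proposal A advance.
Runoff: Proposal E is ranked above Proposal A on 26 ballots, Proposal A above Proposal E on 33.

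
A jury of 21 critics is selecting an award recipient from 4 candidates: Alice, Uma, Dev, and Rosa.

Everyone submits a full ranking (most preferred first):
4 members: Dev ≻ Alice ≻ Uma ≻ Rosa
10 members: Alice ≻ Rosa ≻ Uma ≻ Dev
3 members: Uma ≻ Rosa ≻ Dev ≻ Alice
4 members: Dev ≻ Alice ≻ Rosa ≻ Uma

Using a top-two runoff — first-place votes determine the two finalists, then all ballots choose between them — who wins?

Round 1 first-place votes: Alice 10, Uma 3, Dev 8, Rosa 0. Alice and Dev advance.
Runoff: Alice is ranked above Dev on 10 ballots, Dev above Alice on 11.

Dev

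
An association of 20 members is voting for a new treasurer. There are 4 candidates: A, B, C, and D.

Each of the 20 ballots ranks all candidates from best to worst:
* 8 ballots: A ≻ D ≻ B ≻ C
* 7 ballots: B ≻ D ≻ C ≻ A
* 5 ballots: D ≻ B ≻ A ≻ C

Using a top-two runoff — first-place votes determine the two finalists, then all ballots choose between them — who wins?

B

Round 1 first-place votes: A 8, B 7, C 0, D 5. A and B advance.
Runoff: A is ranked above B on 8 ballots, B above A on 12.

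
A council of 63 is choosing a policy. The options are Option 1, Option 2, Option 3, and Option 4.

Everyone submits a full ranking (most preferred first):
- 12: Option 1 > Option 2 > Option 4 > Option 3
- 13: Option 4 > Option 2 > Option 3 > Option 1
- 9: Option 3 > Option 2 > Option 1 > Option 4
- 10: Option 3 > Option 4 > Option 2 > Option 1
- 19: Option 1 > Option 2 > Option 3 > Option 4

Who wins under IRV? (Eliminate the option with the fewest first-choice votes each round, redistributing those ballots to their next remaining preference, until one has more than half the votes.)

Option 3

Round 1: Option 1 31, Option 2 0, Option 3 19, Option 4 13. Option 2 eliminated.
Round 2: Option 1 31, Option 3 19, Option 4 13. Option 4 eliminated.
Round 3: Option 1 31, Option 3 32. Option 3 has a majority (≥32).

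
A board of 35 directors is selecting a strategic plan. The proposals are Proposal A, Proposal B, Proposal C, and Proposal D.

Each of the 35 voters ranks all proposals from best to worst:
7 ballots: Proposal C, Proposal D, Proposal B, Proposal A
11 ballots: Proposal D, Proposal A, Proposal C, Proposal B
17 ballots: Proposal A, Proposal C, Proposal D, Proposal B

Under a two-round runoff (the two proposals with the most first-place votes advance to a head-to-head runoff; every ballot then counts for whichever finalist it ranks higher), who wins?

Round 1 first-place votes: Proposal A 17, Proposal B 0, Proposal C 7, Proposal D 11. Proposal A and Proposal D advance.
Runoff: Proposal A is ranked above Proposal D on 17 ballots, Proposal D above Proposal A on 18.

Proposal D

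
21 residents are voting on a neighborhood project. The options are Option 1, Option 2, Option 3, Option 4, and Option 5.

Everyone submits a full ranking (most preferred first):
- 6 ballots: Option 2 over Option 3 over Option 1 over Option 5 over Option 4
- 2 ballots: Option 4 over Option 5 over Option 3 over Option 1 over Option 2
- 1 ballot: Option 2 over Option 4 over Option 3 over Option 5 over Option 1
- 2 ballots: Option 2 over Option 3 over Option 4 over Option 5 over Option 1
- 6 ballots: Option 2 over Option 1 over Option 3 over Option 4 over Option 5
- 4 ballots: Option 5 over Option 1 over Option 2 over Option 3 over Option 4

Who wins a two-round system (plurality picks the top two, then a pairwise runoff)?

Option 2

Round 1 first-place votes: Option 1 0, Option 2 15, Option 3 0, Option 4 2, Option 5 4. Option 2 and Option 5 advance.
Runoff: Option 2 is ranked above Option 5 on 15 ballots, Option 5 above Option 2 on 6.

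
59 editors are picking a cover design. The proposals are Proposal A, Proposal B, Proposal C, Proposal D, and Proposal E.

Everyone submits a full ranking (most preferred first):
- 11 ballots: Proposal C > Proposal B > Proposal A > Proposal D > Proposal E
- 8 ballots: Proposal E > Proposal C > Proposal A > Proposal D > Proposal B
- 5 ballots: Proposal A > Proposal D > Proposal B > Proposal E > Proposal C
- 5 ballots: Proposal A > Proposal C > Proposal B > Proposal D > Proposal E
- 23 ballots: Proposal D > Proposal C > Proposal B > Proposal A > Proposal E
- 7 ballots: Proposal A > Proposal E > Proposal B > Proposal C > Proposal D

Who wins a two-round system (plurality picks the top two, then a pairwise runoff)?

Proposal A

Round 1 first-place votes: Proposal A 17, Proposal B 0, Proposal C 11, Proposal D 23, Proposal E 8. Proposal D and Proposal A advance.
Runoff: Proposal D is ranked above Proposal A on 23 ballots, Proposal A above Proposal D on 36.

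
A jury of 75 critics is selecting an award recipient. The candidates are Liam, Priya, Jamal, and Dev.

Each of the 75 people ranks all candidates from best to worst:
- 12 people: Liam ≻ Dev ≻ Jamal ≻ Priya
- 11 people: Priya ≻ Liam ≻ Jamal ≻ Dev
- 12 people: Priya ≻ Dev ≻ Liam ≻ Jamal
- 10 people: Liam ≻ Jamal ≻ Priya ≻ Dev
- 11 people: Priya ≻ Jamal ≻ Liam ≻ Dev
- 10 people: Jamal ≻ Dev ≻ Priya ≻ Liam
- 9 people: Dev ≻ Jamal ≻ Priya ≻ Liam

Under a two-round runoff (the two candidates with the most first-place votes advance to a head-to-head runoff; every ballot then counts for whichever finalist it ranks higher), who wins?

Priya

Round 1 first-place votes: Liam 22, Priya 34, Jamal 10, Dev 9. Priya and Liam advance.
Runoff: Priya is ranked above Liam on 53 ballots, Liam above Priya on 22.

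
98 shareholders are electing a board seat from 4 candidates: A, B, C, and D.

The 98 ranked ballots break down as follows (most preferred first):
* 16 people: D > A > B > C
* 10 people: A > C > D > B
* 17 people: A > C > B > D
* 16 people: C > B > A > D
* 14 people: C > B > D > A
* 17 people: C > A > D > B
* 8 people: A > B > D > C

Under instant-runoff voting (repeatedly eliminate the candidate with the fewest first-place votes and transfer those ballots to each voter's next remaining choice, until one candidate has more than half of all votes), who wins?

A

Round 1: A 35, B 0, C 47, D 16. B eliminated.
Round 2: A 35, C 47, D 16. D eliminated.
Round 3: A 51, C 47. A has a majority (≥50).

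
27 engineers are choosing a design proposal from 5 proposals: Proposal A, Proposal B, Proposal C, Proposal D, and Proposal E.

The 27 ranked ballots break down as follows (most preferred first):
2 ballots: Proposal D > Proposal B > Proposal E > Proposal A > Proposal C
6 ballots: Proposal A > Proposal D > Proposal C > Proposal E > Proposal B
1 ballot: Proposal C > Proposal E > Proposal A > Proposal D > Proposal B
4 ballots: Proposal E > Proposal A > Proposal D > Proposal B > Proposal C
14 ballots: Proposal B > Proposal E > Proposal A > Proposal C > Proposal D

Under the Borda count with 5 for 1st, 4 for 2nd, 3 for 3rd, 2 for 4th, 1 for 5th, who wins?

Proposal A: 2×2 + 6×5 + 1×3 + 4×4 + 14×3 = 95
Proposal B: 2×4 + 6×1 + 1×1 + 4×2 + 14×5 = 93
Proposal C: 2×1 + 6×3 + 1×5 + 4×1 + 14×2 = 57
Proposal D: 2×5 + 6×4 + 1×2 + 4×3 + 14×1 = 62
Proposal E: 2×3 + 6×2 + 1×4 + 4×5 + 14×4 = 98

Proposal E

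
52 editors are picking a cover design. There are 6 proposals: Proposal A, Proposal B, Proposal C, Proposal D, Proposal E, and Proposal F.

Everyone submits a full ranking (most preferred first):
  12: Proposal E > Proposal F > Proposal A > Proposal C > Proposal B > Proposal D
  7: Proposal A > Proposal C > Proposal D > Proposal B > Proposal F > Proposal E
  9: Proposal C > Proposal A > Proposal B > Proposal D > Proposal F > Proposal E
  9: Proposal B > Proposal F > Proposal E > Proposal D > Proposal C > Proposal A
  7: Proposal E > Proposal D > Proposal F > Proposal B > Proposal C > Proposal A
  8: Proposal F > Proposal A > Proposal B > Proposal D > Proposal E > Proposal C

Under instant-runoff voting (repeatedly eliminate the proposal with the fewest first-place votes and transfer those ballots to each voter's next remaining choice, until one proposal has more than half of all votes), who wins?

Proposal B

Round 1: Proposal A 7, Proposal B 9, Proposal C 9, Proposal D 0, Proposal E 19, Proposal F 8. Proposal D eliminated.
Round 2: Proposal A 7, Proposal B 9, Proposal C 9, Proposal E 19, Proposal F 8. Proposal A eliminated.
Round 3: Proposal B 9, Proposal C 16, Proposal E 19, Proposal F 8. Proposal F eliminated.
Round 4: Proposal B 17, Proposal C 16, Proposal E 19. Proposal C eliminated.
Round 5: Proposal B 33, Proposal E 19. Proposal B has a majority (≥27).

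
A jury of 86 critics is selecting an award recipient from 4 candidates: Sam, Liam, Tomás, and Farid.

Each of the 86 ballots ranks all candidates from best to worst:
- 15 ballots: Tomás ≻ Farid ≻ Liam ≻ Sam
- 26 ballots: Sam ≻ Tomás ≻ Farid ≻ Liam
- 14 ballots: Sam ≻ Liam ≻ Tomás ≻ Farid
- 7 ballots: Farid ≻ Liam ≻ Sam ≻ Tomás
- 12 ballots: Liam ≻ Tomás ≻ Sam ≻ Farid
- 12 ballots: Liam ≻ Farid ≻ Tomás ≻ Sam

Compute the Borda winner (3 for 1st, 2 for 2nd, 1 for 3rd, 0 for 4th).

Tomás

Sam: 15×0 + 26×3 + 14×3 + 7×1 + 12×1 + 12×0 = 139
Liam: 15×1 + 26×0 + 14×2 + 7×2 + 12×3 + 12×3 = 129
Tomás: 15×3 + 26×2 + 14×1 + 7×0 + 12×2 + 12×1 = 147
Farid: 15×2 + 26×1 + 14×0 + 7×3 + 12×0 + 12×2 = 101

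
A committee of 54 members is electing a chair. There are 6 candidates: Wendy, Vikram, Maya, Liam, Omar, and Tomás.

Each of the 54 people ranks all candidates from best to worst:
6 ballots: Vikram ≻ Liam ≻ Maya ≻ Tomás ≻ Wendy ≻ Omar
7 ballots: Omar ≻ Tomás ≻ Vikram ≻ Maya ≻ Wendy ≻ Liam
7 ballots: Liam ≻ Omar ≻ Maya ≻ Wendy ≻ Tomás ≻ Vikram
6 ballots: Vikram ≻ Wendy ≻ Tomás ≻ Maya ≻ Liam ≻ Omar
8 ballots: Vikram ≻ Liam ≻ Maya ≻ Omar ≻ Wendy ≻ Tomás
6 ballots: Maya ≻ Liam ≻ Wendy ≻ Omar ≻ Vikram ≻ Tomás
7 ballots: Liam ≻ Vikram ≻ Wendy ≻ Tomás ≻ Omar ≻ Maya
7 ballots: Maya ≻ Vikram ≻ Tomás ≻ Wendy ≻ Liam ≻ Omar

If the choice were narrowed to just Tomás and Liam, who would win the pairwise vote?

Tomás is ranked above Liam on 20 ballots; Liam above Tomás on 34.

Liam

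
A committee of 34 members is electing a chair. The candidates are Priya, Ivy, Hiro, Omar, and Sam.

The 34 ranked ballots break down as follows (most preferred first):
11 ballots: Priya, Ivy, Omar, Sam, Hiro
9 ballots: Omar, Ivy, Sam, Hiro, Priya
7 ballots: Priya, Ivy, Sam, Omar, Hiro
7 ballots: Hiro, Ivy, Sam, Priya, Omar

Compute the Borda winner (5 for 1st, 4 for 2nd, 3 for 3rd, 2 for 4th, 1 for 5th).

Priya: 11×5 + 9×1 + 7×5 + 7×2 = 113
Ivy: 11×4 + 9×4 + 7×4 + 7×4 = 136
Hiro: 11×1 + 9×2 + 7×1 + 7×5 = 71
Omar: 11×3 + 9×5 + 7×2 + 7×1 = 99
Sam: 11×2 + 9×3 + 7×3 + 7×3 = 91

Ivy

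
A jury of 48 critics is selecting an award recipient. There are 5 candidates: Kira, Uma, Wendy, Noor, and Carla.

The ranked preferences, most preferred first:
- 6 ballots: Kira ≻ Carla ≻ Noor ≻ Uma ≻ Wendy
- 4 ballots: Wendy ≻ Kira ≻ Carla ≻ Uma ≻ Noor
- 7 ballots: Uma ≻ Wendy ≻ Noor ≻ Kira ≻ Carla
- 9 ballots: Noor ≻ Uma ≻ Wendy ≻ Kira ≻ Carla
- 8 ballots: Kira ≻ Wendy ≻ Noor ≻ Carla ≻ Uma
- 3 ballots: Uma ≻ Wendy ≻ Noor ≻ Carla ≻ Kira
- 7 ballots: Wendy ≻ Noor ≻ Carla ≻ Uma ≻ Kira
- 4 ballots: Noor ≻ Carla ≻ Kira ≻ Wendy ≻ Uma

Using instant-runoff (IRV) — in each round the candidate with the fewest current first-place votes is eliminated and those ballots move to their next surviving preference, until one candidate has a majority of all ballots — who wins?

Wendy

Round 1: Kira 14, Uma 10, Wendy 11, Noor 13, Carla 0. Carla eliminated.
Round 2: Kira 14, Uma 10, Wendy 11, Noor 13. Uma eliminated.
Round 3: Kira 14, Wendy 21, Noor 13. Noor eliminated.
Round 4: Kira 18, Wendy 30. Wendy has a majority (≥25).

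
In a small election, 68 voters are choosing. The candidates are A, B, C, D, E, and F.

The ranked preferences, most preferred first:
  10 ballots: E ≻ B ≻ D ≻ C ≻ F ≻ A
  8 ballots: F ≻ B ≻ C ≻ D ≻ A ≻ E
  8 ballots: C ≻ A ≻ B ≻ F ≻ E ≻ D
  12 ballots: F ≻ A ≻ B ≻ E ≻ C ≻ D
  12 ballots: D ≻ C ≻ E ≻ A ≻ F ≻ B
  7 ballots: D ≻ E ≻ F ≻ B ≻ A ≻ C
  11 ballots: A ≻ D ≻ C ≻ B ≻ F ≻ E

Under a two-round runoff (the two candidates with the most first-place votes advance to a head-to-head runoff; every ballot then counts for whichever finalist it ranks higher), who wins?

D

Round 1 first-place votes: A 11, B 0, C 8, D 19, E 10, F 20. F and D advance.
Runoff: F is ranked above D on 28 ballots, D above F on 40.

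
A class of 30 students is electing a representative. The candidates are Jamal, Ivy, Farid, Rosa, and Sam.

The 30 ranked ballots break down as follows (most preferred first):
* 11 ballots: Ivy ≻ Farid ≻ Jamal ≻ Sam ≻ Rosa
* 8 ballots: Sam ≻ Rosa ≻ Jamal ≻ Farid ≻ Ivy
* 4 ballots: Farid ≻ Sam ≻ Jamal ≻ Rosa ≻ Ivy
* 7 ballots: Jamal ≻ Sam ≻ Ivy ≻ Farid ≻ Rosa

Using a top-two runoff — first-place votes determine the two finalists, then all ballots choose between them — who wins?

Round 1 first-place votes: Jamal 7, Ivy 11, Farid 4, Rosa 0, Sam 8. Ivy and Sam advance.
Runoff: Ivy is ranked above Sam on 11 ballots, Sam above Ivy on 19.

Sam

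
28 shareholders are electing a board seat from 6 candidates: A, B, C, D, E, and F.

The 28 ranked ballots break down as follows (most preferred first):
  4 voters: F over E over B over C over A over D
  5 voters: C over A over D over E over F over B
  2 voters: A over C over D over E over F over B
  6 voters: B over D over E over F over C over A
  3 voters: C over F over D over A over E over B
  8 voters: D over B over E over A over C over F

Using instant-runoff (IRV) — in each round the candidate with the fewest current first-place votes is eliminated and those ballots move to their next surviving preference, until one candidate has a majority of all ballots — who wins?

Round 1: A 2, B 6, C 8, D 8, E 0, F 4. E eliminated.
Round 2: A 2, B 6, C 8, D 8, F 4. A eliminated.
Round 3: B 6, C 10, D 8, F 4. F eliminated.
Round 4: B 10, C 10, D 8. D eliminated.
Round 5: B 18, C 10. B has a majority (≥15).

B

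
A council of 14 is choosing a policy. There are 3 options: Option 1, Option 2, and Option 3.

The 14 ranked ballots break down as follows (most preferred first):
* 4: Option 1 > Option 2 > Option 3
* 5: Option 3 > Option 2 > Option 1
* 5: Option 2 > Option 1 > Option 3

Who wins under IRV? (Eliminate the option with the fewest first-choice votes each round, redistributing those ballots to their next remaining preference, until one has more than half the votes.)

Round 1: Option 1 4, Option 2 5, Option 3 5. Option 1 eliminated.
Round 2: Option 2 9, Option 3 5. Option 2 has a majority (≥8).

Option 2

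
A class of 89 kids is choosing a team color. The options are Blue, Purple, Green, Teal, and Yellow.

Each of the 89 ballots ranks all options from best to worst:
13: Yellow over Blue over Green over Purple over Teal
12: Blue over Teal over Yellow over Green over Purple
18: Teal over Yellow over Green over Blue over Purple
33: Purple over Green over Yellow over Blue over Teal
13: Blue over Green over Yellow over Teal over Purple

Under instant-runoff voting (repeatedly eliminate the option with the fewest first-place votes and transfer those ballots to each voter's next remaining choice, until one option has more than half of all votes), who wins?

Round 1: Blue 25, Purple 33, Green 0, Teal 18, Yellow 13. Green eliminated.
Round 2: Blue 25, Purple 33, Teal 18, Yellow 13. Yellow eliminated.
Round 3: Blue 38, Purple 33, Teal 18. Teal eliminated.
Round 4: Blue 56, Purple 33. Blue has a majority (≥45).

Blue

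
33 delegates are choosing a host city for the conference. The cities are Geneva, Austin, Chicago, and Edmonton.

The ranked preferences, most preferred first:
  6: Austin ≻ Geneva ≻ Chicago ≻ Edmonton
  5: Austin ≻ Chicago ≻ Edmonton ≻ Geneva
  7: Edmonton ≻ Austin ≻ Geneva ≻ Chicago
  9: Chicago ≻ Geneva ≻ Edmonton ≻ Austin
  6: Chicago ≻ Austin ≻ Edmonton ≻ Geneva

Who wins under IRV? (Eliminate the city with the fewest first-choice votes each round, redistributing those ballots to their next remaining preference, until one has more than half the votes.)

Austin

Round 1: Geneva 0, Austin 11, Chicago 15, Edmonton 7. Geneva eliminated.
Round 2: Austin 11, Chicago 15, Edmonton 7. Edmonton eliminated.
Round 3: Austin 18, Chicago 15. Austin has a majority (≥17).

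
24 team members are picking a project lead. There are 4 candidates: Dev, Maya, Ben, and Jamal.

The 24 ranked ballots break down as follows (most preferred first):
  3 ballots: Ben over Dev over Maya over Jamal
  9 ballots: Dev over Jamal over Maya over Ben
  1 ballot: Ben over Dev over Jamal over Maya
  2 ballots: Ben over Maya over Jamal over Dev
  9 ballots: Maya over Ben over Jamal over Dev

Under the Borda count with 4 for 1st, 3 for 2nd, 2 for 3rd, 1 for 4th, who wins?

Dev: 3×3 + 9×4 + 1×3 + 2×1 + 9×1 = 59
Maya: 3×2 + 9×2 + 1×1 + 2×3 + 9×4 = 67
Ben: 3×4 + 9×1 + 1×4 + 2×4 + 9×3 = 60
Jamal: 3×1 + 9×3 + 1×2 + 2×2 + 9×2 = 54

Maya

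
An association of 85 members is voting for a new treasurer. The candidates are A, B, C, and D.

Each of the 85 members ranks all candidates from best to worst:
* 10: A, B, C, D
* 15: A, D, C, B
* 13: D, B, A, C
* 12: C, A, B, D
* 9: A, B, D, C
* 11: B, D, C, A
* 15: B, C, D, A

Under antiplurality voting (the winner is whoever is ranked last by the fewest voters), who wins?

Last-place votes: A 26, B 15, C 22, D 22.

B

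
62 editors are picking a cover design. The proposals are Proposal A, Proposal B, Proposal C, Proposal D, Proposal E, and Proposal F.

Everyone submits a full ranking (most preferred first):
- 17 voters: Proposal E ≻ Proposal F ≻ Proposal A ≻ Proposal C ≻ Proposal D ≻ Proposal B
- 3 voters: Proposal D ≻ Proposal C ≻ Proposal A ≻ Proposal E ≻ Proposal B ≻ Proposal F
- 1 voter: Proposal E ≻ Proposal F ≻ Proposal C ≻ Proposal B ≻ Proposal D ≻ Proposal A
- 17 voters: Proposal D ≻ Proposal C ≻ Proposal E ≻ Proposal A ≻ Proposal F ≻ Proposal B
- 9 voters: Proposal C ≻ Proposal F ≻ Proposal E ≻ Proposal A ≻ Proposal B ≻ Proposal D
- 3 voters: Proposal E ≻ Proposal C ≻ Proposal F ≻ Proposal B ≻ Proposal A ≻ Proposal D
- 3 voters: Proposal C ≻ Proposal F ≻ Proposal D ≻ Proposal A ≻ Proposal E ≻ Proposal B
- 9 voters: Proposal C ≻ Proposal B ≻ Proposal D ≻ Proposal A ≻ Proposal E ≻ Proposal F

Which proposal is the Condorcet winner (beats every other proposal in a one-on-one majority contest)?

Proposal C

Proposal C vs Proposal A: 45–17
Proposal C vs Proposal B: 62–0
Proposal C vs Proposal D: 42–20
Proposal C vs Proposal E: 41–21
Proposal C vs Proposal F: 44–18
Proposal C beats every other proposal.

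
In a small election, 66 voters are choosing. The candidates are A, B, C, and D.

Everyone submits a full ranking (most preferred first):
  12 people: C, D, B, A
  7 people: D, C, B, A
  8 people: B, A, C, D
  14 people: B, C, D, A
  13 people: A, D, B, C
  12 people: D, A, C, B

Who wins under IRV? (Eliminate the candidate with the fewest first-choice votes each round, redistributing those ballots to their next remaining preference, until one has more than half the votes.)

Round 1: A 13, B 22, C 12, D 19. C eliminated.
Round 2: A 13, B 22, D 31. A eliminated.
Round 3: B 22, D 44. D has a majority (≥34).

D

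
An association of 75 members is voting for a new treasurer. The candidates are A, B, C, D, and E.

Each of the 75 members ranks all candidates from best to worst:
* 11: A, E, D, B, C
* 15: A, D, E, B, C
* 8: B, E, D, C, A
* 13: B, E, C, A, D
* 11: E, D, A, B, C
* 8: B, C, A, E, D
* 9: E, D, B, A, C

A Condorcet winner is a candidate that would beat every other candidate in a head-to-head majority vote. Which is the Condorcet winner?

E vs A: 41–34
E vs B: 46–29
E vs C: 67–8
E vs D: 60–15
E beats every other candidate.

E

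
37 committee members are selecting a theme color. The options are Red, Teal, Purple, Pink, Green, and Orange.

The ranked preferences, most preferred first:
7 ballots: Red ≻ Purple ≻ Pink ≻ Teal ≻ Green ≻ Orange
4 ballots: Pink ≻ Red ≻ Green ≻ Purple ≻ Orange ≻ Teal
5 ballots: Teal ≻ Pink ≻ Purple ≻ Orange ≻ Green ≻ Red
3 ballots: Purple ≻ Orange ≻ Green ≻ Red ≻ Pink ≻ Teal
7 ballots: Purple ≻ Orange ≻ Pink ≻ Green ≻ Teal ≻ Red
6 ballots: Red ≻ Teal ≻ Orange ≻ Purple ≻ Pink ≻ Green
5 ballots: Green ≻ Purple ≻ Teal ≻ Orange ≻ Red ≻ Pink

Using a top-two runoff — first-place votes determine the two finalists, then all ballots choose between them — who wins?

Round 1 first-place votes: Red 13, Teal 5, Purple 10, Pink 4, Green 5, Orange 0. Red and Purple advance.
Runoff: Red is ranked above Purple on 17 ballots, Purple above Red on 20.

Purple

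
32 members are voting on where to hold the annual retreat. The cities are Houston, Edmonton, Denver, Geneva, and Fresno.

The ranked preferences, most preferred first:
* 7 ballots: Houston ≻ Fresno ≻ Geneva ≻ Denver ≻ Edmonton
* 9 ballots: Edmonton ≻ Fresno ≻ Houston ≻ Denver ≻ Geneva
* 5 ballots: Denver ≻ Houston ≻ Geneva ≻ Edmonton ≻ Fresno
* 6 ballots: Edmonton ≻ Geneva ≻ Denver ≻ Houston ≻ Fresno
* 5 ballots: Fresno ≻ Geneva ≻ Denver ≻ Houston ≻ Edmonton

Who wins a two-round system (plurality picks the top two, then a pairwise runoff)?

Round 1 first-place votes: Houston 7, Edmonton 15, Denver 5, Geneva 0, Fresno 5. Edmonton and Houston advance.
Runoff: Edmonton is ranked above Houston on 15 ballots, Houston above Edmonton on 17.

Houston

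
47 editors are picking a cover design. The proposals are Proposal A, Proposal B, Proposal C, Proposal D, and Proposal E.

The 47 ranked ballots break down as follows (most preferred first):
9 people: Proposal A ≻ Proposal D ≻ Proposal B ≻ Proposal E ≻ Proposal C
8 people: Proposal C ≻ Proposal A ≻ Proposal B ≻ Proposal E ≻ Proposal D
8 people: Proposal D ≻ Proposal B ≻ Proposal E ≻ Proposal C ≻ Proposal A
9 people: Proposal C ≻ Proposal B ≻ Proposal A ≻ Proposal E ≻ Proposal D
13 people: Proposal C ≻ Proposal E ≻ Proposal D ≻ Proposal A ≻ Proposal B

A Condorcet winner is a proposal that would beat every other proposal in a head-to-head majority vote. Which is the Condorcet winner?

Proposal C

Proposal C vs Proposal A: 38–9
Proposal C vs Proposal B: 30–17
Proposal C vs Proposal D: 30–17
Proposal C vs Proposal E: 30–17
Proposal C beats every other proposal.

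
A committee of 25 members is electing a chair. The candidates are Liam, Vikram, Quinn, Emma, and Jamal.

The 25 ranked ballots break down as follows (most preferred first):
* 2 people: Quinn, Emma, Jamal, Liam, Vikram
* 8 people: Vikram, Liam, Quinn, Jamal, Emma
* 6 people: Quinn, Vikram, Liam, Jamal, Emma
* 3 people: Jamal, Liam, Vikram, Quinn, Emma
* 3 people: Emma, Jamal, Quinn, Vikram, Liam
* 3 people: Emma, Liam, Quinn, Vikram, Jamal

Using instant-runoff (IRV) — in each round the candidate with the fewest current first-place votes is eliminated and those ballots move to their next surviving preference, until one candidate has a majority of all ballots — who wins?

Round 1: Liam 0, Vikram 8, Quinn 8, Emma 6, Jamal 3. Liam eliminated.
Round 2: Vikram 8, Quinn 8, Emma 6, Jamal 3. Jamal eliminated.
Round 3: Vikram 11, Quinn 8, Emma 6. Emma eliminated.
Round 4: Vikram 11, Quinn 14. Quinn has a majority (≥13).

Quinn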